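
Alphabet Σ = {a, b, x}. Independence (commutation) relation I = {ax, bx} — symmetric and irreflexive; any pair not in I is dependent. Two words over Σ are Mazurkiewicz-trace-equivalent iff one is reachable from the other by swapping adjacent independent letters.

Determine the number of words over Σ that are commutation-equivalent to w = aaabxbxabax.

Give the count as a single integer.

piece 0:a — minimal
piece 1:a rests on {0:a}
piece 2:a rests on {1:a}
piece 3:b rests on {2:a}
piece 4:x — minimal
piece 5:b rests on {3:b}
piece 6:x rests on {4:x}
piece 7:a rests on {5:b}
piece 8:b rests on {7:a}
piece 9:a rests on {8:b}
piece 10:x rests on {6:x}
minimal pieces: {0:a, 4:x}
ways to finish when only these pieces remain (= sum over removing one remaining piece with nothing left below it):
  1 left: {9}→1  {10}→1
  2 left: {6,10}→1  {8,9}→1  {9,10}→2
  3 left: {4,6,10}→1  {6,9,10}→3  {7,8,9}→1  {8,9,10}→3
  4 left: {4,6,9,10}→4  {5,7,8,9}→1  {6,8,9,10}→6  {7,8,9,10}→4
  5 left: {3,5,7,8,9}→1  {4,6,8,9,10}→10  {5,7,8,9,10}→5  {6,7,8,9,10}→10
  6 left: {2,3,5,7,8,9}→1  {3,5,7,8,9,10}→6  {4,6,7,8,9,10}→20  {5,6,7,8,9,10}→15
  7 left: {1,2,3,5,7,8,9}→1  {2,3,5,7,8,9,10}→7  {3,5,6,7,8,9,10}→21  {4,5,6,7,8,9,10}→35
  8 left: {0,1,2,3,5,7,8,9}→1  {1,2,3,5,7,8,9,10}→8  {2,3,5,6,7,8,9,10}→28  {3,4,5,6,7,8,9,10}→56
  9 left: {0,1,2,3,5,7,8,9,10}→9  {1,2,3,5,6,7,8,9,10}→36  {2,3,4,5,6,7,8,9,10}→84
  placing 0:a first → 120 extensions
  placing 4:x first → 45 extensions
total linear extensions = 165

165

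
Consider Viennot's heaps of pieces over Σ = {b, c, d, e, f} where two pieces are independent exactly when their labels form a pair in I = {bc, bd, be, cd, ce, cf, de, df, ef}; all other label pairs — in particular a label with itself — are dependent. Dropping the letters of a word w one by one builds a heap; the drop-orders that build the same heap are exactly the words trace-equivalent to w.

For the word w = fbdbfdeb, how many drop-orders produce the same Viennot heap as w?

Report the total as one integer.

drop 0:f onto floor
drop 1:b onto {0:f}
drop 2:d onto floor
drop 3:b onto {1:b}
drop 4:f onto {3:b}
drop 5:d onto {2:d}
drop 6:e onto floor
drop 7:b onto {4:f}
ground layer = {0:f, 2:d, 6:e}
drop-orders for the pieces not yet dropped (sum over which currently-grounded one goes next):
  1 to go: {5} 1  {6} 1  {7} 1
  2 to go: {2,5} 1  {4,7} 1  {5,6} 2  {5,7} 2  {6,7} 2
  3 to go: {2,5,6} 3  {2,5,7} 3  {3,4,7} 1  {4,5,7} 3  {4,6,7} 3  {5,6,7} 6
  4 to go: {1,3,4,7} 1  {2,4,5,7} 6  {2,5,6,7} 12  {3,4,5,7} 4  {3,4,6,7} 4  {4,5,6,7} 12
  5 to go: {0,1,3,4,7} 1  {1,3,4,5,7} 5  {1,3,4,6,7} 5  {2,3,4,5,7} 10  {2,4,5,6,7} 30  {3,4,5,6,7} 20
  6 to go: {0,1,3,4,5,7} 6  {0,1,3,4,6,7} 6  {1,2,3,4,5,7} 15  {1,3,4,5,6,7} 30  {2,3,4,5,6,7} 60
  if 0:f drops first: 105 orders
  if 2:d drops first: 42 orders
  if 6:e drops first: 21 orders
heap linearizations: 168

168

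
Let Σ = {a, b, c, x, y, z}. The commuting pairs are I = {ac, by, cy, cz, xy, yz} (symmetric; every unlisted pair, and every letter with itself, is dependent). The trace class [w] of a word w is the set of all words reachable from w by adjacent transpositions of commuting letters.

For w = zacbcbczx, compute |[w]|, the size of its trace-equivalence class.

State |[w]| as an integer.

0(z) covers ∅
1(a) covers 0:z
2(c) covers ∅
3(b) covers 1:a, 2:c
4(c) covers 3:b
5(b) covers 4:c
6(c) covers 5:b
7(z) covers 5:b
8(x) covers 6:c, 7:z
floor of heap: 0:z, 2:c
completions by unplaced set U, small U first (add the entries for U minus each lowest piece of U):
  |U|=1: {8}:1
  |U|=2: {6,8}:1  {7,8}:1
  |U|=3: {6,7,8}:2
  |U|=4: {5,6,7,8}:2
  |U|=5: {4,5,6,7,8}:2
  |U|=6: {3,4,5,6,7,8}:2
  |U|=7: {1,3,4,5,6,7,8}:2  {2,3,4,5,6,7,8}:2
  start at 0(z): 4
  start at 2(c): 2
sum over floor = 6

6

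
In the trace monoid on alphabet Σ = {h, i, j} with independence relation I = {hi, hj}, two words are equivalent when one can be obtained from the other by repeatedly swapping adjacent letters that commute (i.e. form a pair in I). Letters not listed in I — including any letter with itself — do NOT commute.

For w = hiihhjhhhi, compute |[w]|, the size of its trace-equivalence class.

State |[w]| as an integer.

drop 0:h onto floor
drop 1:i onto floor
drop 2:i onto {1:i}
drop 3:h onto {0:h}
drop 4:h onto {3:h}
drop 5:j onto {2:i}
drop 6:h onto {4:h}
drop 7:h onto {6:h}
drop 8:h onto {7:h}
drop 9:i onto {5:j}
ground layer = {0:h, 1:i}
drop-orders for the pieces not yet dropped (sum over which currently-grounded one goes next):
  1 to go: {8} 1  {9} 1
  2 to go: {5,9} 1  {7,8} 1  {8,9} 2
  3 to go: {2,5,9} 1  {5,8,9} 3  {6,7,8} 1  {7,8,9} 3
  4 to go: {1,2,5,9} 1  {2,5,8,9} 4  {4,6,7,8} 1  {5,7,8,9} 6  {6,7,8,9} 4
  5 to go: {1,2,5,8,9} 5  {2,5,7,8,9} 10  {3,4,6,7,8} 1  {4,6,7,8,9} 5  {5,6,7,8,9} 10
  6 to go: {0,3,4,6,7,8} 1  {1,2,5,7,8,9} 15  {2,5,6,7,8,9} 20  {3,4,6,7,8,9} 6  {4,5,6,7,8,9} 15
  7 to go: {0,3,4,6,7,8,9} 7  {1,2,5,6,7,8,9} 35  {2,4,5,6,7,8,9} 35  {3,4,5,6,7,8,9} 21
  8 to go: {0,3,4,5,6,7,8,9} 28  {1,2,4,5,6,7,8,9} 70  {2,3,4,5,6,7,8,9} 56
  if 0:h drops first: 126 orders
  if 1:i drops first: 84 orders
heap linearizations: 210

210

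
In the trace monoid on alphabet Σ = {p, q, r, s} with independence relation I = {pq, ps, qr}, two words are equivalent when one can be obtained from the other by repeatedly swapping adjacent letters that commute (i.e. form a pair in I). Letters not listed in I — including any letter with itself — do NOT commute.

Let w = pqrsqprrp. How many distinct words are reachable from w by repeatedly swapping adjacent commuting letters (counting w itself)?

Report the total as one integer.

drop 0:p onto floor
drop 1:q onto floor
drop 2:r onto {0:p}
drop 3:s onto {1:q, 2:r}
drop 4:q onto {3:s}
drop 5:p onto {2:r}
drop 6:r onto {3:s, 5:p}
drop 7:r onto {6:r}
drop 8:p onto {7:r}
ground layer = {0:p, 1:q}
drop-orders for the pieces not yet dropped (sum over which currently-grounded one goes next):
  1 to go: {4} 1  {8} 1
  2 to go: {4,8} 2  {7,8} 1
  3 to go: {4,7,8} 3  {6,7,8} 1
  4 to go: {4,6,7,8} 4  {5,6,7,8} 1
  5 to go: {3,4,6,7,8} 4  {4,5,6,7,8} 5
  6 to go: {1,3,4,6,7,8} 4  {3,4,5,6,7,8} 9
  7 to go: {1,3,4,5,6,7,8} 13  {2,3,4,5,6,7,8} 9
  if 0:p drops first: 22 orders
  if 1:q drops first: 9 orders
heap linearizations: 31

31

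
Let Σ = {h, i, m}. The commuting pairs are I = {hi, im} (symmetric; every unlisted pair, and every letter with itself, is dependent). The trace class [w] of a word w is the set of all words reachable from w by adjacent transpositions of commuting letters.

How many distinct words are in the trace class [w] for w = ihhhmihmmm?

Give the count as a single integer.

0(i) covers ∅
1(h) covers ∅
2(h) covers 1:h
3(h) covers 2:h
4(m) covers 3:h
5(i) covers 0:i
6(h) covers 4:m
7(m) covers 6:h
8(m) covers 7:m
9(m) covers 8:m
floor of heap: 0:i, 1:h
completions by unplaced set U, small U first (add the entries for U minus each lowest piece of U):
  |U|=1: {5}:1  {9}:1
  |U|=2: {0,5}:1  {5,9}:2  {8,9}:1
  |U|=3: {0,5,9}:3  {5,8,9}:3  {7,8,9}:1
  |U|=4: {0,5,8,9}:6  {5,7,8,9}:4  {6,7,8,9}:1
  |U|=5: {0,5,7,8,9}:10  {4,6,7,8,9}:1  {5,6,7,8,9}:5
  |U|=6: {0,5,6,7,8,9}:15  {3,4,6,7,8,9}:1  {4,5,6,7,8,9}:6
  |U|=7: {0,4,5,6,7,8,9}:21  {2,3,4,6,7,8,9}:1  {3,4,5,6,7,8,9}:7
  |U|=8: {0,3,4,5,6,7,8,9}:28  {1,2,3,4,6,7,8,9}:1  {2,3,4,5,6,7,8,9}:8
  start at 0(i): 9
  start at 1(h): 36
sum over floor = 45

45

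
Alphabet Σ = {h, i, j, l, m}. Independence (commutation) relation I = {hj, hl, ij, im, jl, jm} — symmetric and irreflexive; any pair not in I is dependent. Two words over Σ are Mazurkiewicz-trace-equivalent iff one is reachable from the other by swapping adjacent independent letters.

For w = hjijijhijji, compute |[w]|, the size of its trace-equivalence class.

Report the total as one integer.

#0=h has no predecessor
#1=j has no predecessor
#2=i depends on [0:h]
#3=j depends on [1:j]
#4=i depends on [2:i]
#5=j depends on [3:j]
#6=h depends on [4:i]
#7=i depends on [6:h]
#8=j depends on [5:j]
#9=j depends on [8:j]
#10=i depends on [7:i]
sources: [0:h, 1:j]
N(rest) = Σ N(rest − s) over sources s of rest; N(one piece) = 1:
  size 1 → [9]=1  [10]=1
  size 2 → [7,10]=1  [8,9]=1  [9,10]=2
  size 3 → [5,8,9]=1  [6,7,10]=1  [7,9,10]=3  [8,9,10]=3
  size 4 → [3,5,8,9]=1  [4,6,7,10]=1  [5,8,9,10]=4  [6,7,9,10]=4  [7,8,9,10]=6
  size 5 → [1,3,5,8,9]=1  [2,4,6,7,10]=1  [3,5,8,9,10]=5  [4,6,7,9,10]=5  [5,7,8,9,10]=10  [6,7,8,9,10]=10
  size 6 → [0,2,4,6,7,10]=1  [1,3,5,8,9,10]=6  [2,4,6,7,9,10]=6  [3,5,7,8,9,10]=15  [4,6,7,8,9,10]=15  [5,6,7,8,9,10]=20
  size 7 → [0,2,4,6,7,9,10]=7  [1,3,5,7,8,9,10]=21  [2,4,6,7,8,9,10]=21  [3,5,6,7,8,9,10]=35  [4,5,6,7,8,9,10]=35
  size 8 → [0,2,4,6,7,8,9,10]=28  [1,3,5,6,7,8,9,10]=56  [2,4,5,6,7,8,9,10]=56  [3,4,5,6,7,8,9,10]=70
  size 9 → [0,2,4,5,6,7,8,9,10]=84  [1,3,4,5,6,7,8,9,10]=126  [2,3,4,5,6,7,8,9,10]=126
  first=0(h) contributes 252
  first=1(j) contributes 210
|[w]| = 462

462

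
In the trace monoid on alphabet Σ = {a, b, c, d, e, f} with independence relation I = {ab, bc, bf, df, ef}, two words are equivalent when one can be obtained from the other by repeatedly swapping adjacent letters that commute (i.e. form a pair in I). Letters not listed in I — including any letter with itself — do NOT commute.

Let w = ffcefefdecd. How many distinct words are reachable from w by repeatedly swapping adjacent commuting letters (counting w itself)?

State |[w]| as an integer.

0(f) covers ∅
1(f) covers 0:f
2(c) covers 1:f
3(e) covers 2:c
4(f) covers 2:c
5(e) covers 3:e
6(f) covers 4:f
7(d) covers 5:e
8(e) covers 7:d
9(c) covers 6:f, 8:e
10(d) covers 9:c
floor of heap: 0:f
completions by unplaced set U, small U first (add the entries for U minus each lowest piece of U):
  |U|=1: {10}:1
  |U|=2: {9,10}:1
  |U|=3: {6,9,10}:1  {8,9,10}:1
  |U|=4: {4,6,9,10}:1  {6,8,9,10}:2  {7,8,9,10}:1
  |U|=5: {4,6,8,9,10}:3  {5,7,8,9,10}:1  {6,7,8,9,10}:3
  |U|=6: {3,5,7,8,9,10}:1  {4,6,7,8,9,10}:6  {5,6,7,8,9,10}:4
  |U|=7: {3,5,6,7,8,9,10}:5  {4,5,6,7,8,9,10}:10
  |U|=8: {3,4,5,6,7,8,9,10}:15
  |U|=9: {2,3,4,5,6,7,8,9,10}:15
  start at 0(f): 15

15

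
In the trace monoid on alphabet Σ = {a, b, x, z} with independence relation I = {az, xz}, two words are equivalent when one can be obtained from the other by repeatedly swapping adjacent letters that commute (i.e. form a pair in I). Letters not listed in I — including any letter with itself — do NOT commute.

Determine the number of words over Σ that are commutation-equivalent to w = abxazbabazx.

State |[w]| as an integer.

9

piece 0:a — minimal
piece 1:b rests on {0:a}
piece 2:x rests on {1:b}
piece 3:a rests on {2:x}
piece 4:z rests on {1:b}
piece 5:b rests on {3:a, 4:z}
piece 6:a rests on {5:b}
piece 7:b rests on {6:a}
piece 8:a rests on {7:b}
piece 9:z rests on {7:b}
piece 10:x rests on {8:a}
minimal pieces: {0:a}
ways to finish when only these pieces remain (= sum over removing one remaining piece with nothing left below it):
  1 left: {9}→1  {10}→1
  2 left: {8,10}→1  {9,10}→2
  3 left: {8,9,10}→3
  4 left: {7,8,9,10}→3
  5 left: {6,7,8,9,10}→3
  6 left: {5,6,7,8,9,10}→3
  7 left: {3,5,6,7,8,9,10}→3  {4,5,6,7,8,9,10}→3
  8 left: {2,3,5,6,7,8,9,10}→3  {3,4,5,6,7,8,9,10}→6
  9 left: {2,3,4,5,6,7,8,9,10}→9
  placing 0:a first → 9 extensions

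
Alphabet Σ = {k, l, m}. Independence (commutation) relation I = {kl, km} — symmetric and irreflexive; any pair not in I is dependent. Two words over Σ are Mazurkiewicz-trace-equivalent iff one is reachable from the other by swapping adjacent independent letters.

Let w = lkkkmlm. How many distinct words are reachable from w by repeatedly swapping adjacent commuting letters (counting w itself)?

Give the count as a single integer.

piece 0:l — minimal
piece 1:k — minimal
piece 2:k rests on {1:k}
piece 3:k rests on {2:k}
piece 4:m rests on {0:l}
piece 5:l rests on {4:m}
piece 6:m rests on {5:l}
minimal pieces: {0:l, 1:k}
ways to finish when only these pieces remain (= sum over removing one remaining piece with nothing left below it):
  1 left: {3}→1  {6}→1
  2 left: {2,3}→1  {3,6}→2  {5,6}→1
  3 left: {1,2,3}→1  {2,3,6}→3  {3,5,6}→3  {4,5,6}→1
  4 left: {0,4,5,6}→1  {1,2,3,6}→4  {2,3,5,6}→6  {3,4,5,6}→4
  5 left: {0,3,4,5,6}→5  {1,2,3,5,6}→10  {2,3,4,5,6}→10
  placing 0:l first → 20 extensions
  placing 1:k first → 15 extensions
total linear extensions = 35

35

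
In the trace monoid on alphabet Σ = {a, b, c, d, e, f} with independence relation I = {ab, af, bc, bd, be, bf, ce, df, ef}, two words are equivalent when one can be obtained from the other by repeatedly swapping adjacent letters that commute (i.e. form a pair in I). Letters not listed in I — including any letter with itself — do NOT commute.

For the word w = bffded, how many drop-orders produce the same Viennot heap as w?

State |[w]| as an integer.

#0=b has no predecessor
#1=f has no predecessor
#2=f depends on [1:f]
#3=d has no predecessor
#4=e depends on [3:d]
#5=d depends on [4:e]
sources: [0:b, 1:f, 3:d]
N(rest) = Σ N(rest − s) over sources s of rest; N(one piece) = 1:
  size 1 → [0]=1  [2]=1  [5]=1
  size 2 → [0,2]=2  [0,5]=2  [1,2]=1  [2,5]=2  [4,5]=1
  size 3 → [0,1,2]=3  [0,2,5]=6  [0,4,5]=3  [1,2,5]=3  [2,4,5]=3  [3,4,5]=1
  size 4 → [0,1,2,5]=12  [0,2,4,5]=12  [0,3,4,5]=4  [1,2,4,5]=6  [2,3,4,5]=4
  first=0(b) contributes 10
  first=1(f) contributes 20
  first=3(d) contributes 30
|[w]| = 60

60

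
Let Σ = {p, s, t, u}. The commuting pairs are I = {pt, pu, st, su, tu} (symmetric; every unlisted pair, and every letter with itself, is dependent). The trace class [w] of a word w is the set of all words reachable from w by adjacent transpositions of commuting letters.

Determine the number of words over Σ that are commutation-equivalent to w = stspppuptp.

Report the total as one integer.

drop 0:s onto floor
drop 1:t onto floor
drop 2:s onto {0:s}
drop 3:p onto {2:s}
drop 4:p onto {3:p}
drop 5:p onto {4:p}
drop 6:u onto floor
drop 7:p onto {5:p}
drop 8:t onto {1:t}
drop 9:p onto {7:p}
ground layer = {0:s, 1:t, 6:u}
drop-orders for the pieces not yet dropped (sum over which currently-grounded one goes next):
  1 to go: {6} 1  {8} 1  {9} 1
  2 to go: {1,8} 1  {6,8} 2  {6,9} 2  {7,9} 1  {8,9} 2
  3 to go: {1,6,8} 3  {1,8,9} 3  {5,7,9} 1  {6,7,9} 3  {6,8,9} 6  {7,8,9} 3
  4 to go: {1,6,8,9} 12  {1,7,8,9} 6  {4,5,7,9} 1  {5,6,7,9} 4  {5,7,8,9} 4  {6,7,8,9} 12
  5 to go: {1,5,7,8,9} 10  {1,6,7,8,9} 30  {3,4,5,7,9} 1  {4,5,6,7,9} 5  {4,5,7,8,9} 5  {5,6,7,8,9} 20
  6 to go: {1,4,5,7,8,9} 15  {1,5,6,7,8,9} 60  {2,3,4,5,7,9} 1  {3,4,5,6,7,9} 6  {3,4,5,7,8,9} 6  {4,5,6,7,8,9} 30
  7 to go: {0,2,3,4,5,7,9} 1  {1,3,4,5,7,8,9} 21  {1,4,5,6,7,8,9} 105  {2,3,4,5,6,7,9} 7  {2,3,4,5,7,8,9} 7  {3,4,5,6,7,8,9} 42
  8 to go: {0,2,3,4,5,6,7,9} 8  {0,2,3,4,5,7,8,9} 8  {1,2,3,4,5,7,8,9} 28  {1,3,4,5,6,7,8,9} 168  {2,3,4,5,6,7,8,9} 56
  if 0:s drops first: 252 orders
  if 1:t drops first: 72 orders
  if 6:u drops first: 36 orders
heap linearizations: 360

360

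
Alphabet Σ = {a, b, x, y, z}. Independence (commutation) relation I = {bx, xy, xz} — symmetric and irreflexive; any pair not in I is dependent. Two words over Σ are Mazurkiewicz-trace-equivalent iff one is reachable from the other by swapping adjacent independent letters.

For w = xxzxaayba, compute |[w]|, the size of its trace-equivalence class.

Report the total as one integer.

piece 0:x — minimal
piece 1:x rests on {0:x}
piece 2:z — minimal
piece 3:x rests on {1:x}
piece 4:a rests on {2:z, 3:x}
piece 5:a rests on {4:a}
piece 6:y rests on {5:a}
piece 7:b rests on {6:y}
piece 8:a rests on {7:b}
minimal pieces: {0:x, 2:z}
ways to finish when only these pieces remain (= sum over removing one remaining piece with nothing left below it):
  1 left: {8}→1
  2 left: {7,8}→1
  3 left: {6,7,8}→1
  4 left: {5,6,7,8}→1
  5 left: {4,5,6,7,8}→1
  6 left: {2,4,5,6,7,8}→1  {3,4,5,6,7,8}→1
  7 left: {1,3,4,5,6,7,8}→1  {2,3,4,5,6,7,8}→2
  placing 0:x first → 3 extensions
  placing 2:z first → 1 extensions
total linear extensions = 4

4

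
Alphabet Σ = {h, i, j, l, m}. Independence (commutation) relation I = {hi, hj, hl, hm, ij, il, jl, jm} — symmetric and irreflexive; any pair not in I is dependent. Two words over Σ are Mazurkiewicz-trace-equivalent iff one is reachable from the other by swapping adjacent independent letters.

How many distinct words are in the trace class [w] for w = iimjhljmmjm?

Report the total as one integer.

piece 0:i — minimal
piece 1:i rests on {0:i}
piece 2:m rests on {1:i}
piece 3:j — minimal
piece 4:h — minimal
piece 5:l rests on {2:m}
piece 6:j rests on {3:j}
piece 7:m rests on {5:l}
piece 8:m rests on {7:m}
piece 9:j rests on {6:j}
piece 10:m rests on {8:m}
minimal pieces: {0:i, 3:j, 4:h}
ways to finish when only these pieces remain (= sum over removing one remaining piece with nothing left below it):
  1 left: {4}→1  {9}→1  {10}→1
  2 left: {4,9}→2  {4,10}→2  {6,9}→1  {8,10}→1  {9,10}→2
  3 left: {3,6,9}→1  {4,6,9}→3  {4,8,10}→3  {4,9,10}→6  {6,9,10}→3  {7,8,10}→1  {8,9,10}→3
  4 left: {3,4,6,9}→4  {3,6,9,10}→4  {4,6,9,10}→12  {4,7,8,10}→4  {4,8,9,10}→12  {5,7,8,10}→1  {6,8,9,10}→6  {7,8,9,10}→4
  5 left: {2,5,7,8,10}→1  {3,4,6,9,10}→20  {3,6,8,9,10}→10  {4,5,7,8,10}→5  {4,6,8,9,10}→30  {4,7,8,9,10}→20  {5,7,8,9,10}→5  {6,7,8,9,10}→10
  6 left: {1,2,5,7,8,10}→1  {2,4,5,7,8,10}→6  {2,5,7,8,9,10}→6  {3,4,6,8,9,10}→60  {3,6,7,8,9,10}→20  {4,5,7,8,9,10}→30  {4,6,7,8,9,10}→60  {5,6,7,8,9,10}→15
  7 left: {0,1,2,5,7,8,10}→1  {1,2,4,5,7,8,10}→7  {1,2,5,7,8,9,10}→7  {2,4,5,7,8,9,10}→42  {2,5,6,7,8,9,10}→21  {3,4,6,7,8,9,10}→140  {3,5,6,7,8,9,10}→35  {4,5,6,7,8,9,10}→105
  8 left: {0,1,2,4,5,7,8,10}→8  {0,1,2,5,7,8,9,10}→8  {1,2,4,5,7,8,9,10}→56  {1,2,5,6,7,8,9,10}→28  {2,3,5,6,7,8,9,10}→56  {2,4,5,6,7,8,9,10}→168  {3,4,5,6,7,8,9,10}→280
  9 left: {0,1,2,4,5,7,8,9,10}→72  {0,1,2,5,6,7,8,9,10}→36  {1,2,3,5,6,7,8,9,10}→84  {1,2,4,5,6,7,8,9,10}→252  {2,3,4,5,6,7,8,9,10}→504
  placing 0:i first → 840 extensions
  placing 3:j first → 360 extensions
  placing 4:h first → 120 extensions
total linear extensions = 1320

1320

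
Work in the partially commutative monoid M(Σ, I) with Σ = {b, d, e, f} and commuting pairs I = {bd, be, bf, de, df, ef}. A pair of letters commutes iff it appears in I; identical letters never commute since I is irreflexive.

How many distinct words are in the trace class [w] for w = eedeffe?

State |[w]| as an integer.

105

0(e) covers ∅
1(e) covers 0:e
2(d) covers ∅
3(e) covers 1:e
4(f) covers ∅
5(f) covers 4:f
6(e) covers 3:e
floor of heap: 0:e, 2:d, 4:f
completions by unplaced set U, small U first (add the entries for U minus each lowest piece of U):
  |U|=1: {2}:1  {5}:1  {6}:1
  |U|=2: {2,5}:2  {2,6}:2  {3,6}:1  {4,5}:1  {5,6}:2
  |U|=3: {1,3,6}:1  {2,3,6}:3  {2,4,5}:3  {2,5,6}:6  {3,5,6}:3  {4,5,6}:3
  |U|=4: {0,1,3,6}:1  {1,2,3,6}:4  {1,3,5,6}:4  {2,3,5,6}:12  {2,4,5,6}:12  {3,4,5,6}:6
  |U|=5: {0,1,2,3,6}:5  {0,1,3,5,6}:5  {1,2,3,5,6}:20  {1,3,4,5,6}:10  {2,3,4,5,6}:30
  start at 0(e): 60
  start at 2(d): 15
  start at 4(f): 30
sum over floor = 105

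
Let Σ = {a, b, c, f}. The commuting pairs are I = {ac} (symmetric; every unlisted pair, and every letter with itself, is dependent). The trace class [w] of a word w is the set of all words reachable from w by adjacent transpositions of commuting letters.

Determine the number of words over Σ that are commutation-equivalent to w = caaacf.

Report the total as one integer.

0(c) covers ∅
1(a) covers ∅
2(a) covers 1:a
3(a) covers 2:a
4(c) covers 0:c
5(f) covers 3:a, 4:c
floor of heap: 0:c, 1:a
completions by unplaced set U, small U first (add the entries for U minus each lowest piece of U):
  |U|=1: {5}:1
  |U|=2: {3,5}:1  {4,5}:1
  |U|=3: {0,4,5}:1  {2,3,5}:1  {3,4,5}:2
  |U|=4: {0,3,4,5}:3  {1,2,3,5}:1  {2,3,4,5}:3
  start at 0(c): 4
  start at 1(a): 6
sum over floor = 10

10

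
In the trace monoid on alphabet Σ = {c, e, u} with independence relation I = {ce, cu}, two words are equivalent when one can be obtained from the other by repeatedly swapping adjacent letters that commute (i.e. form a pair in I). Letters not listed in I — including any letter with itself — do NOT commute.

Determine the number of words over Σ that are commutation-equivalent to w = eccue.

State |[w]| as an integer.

10

#0=e has no predecessor
#1=c has no predecessor
#2=c depends on [1:c]
#3=u depends on [0:e]
#4=e depends on [3:u]
sources: [0:e, 1:c]
N(rest) = Σ N(rest − s) over sources s of rest; N(one piece) = 1:
  size 1 → [2]=1  [4]=1
  size 2 → [1,2]=1  [2,4]=2  [3,4]=1
  size 3 → [0,3,4]=1  [1,2,4]=3  [2,3,4]=3
  first=0(e) contributes 6
  first=1(c) contributes 4
|[w]| = 10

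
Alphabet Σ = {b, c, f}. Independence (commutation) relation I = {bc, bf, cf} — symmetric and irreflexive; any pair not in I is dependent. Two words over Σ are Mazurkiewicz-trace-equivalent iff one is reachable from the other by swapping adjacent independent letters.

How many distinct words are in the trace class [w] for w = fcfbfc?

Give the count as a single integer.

60

piece 0:f — minimal
piece 1:c — minimal
piece 2:f rests on {0:f}
piece 3:b — minimal
piece 4:f rests on {2:f}
piece 5:c rests on {1:c}
minimal pieces: {0:f, 1:c, 3:b}
ways to finish when only these pieces remain (= sum over removing one remaining piece with nothing left below it):
  1 left: {3}→1  {4}→1  {5}→1
  2 left: {1,5}→1  {2,4}→1  {3,4}→2  {3,5}→2  {4,5}→2
  3 left: {0,2,4}→1  {1,3,5}→3  {1,4,5}→3  {2,3,4}→3  {2,4,5}→3  {3,4,5}→6
  4 left: {0,2,3,4}→4  {0,2,4,5}→4  {1,2,4,5}→6  {1,3,4,5}→12  {2,3,4,5}→12
  placing 0:f first → 30 extensions
  placing 1:c first → 20 extensions
  placing 3:b first → 10 extensions
total linear extensions = 60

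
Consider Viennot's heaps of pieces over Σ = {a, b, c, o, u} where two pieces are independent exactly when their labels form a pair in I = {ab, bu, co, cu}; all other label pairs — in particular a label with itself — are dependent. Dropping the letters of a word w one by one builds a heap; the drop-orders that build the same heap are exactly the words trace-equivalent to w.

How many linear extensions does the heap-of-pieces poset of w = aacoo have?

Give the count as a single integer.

0(a) covers ∅
1(a) covers 0:a
2(c) covers 1:a
3(o) covers 1:a
4(o) covers 3:o
floor of heap: 0:a
completions by unplaced set U, small U first (add the entries for U minus each lowest piece of U):
  |U|=1: {2}:1  {4}:1
  |U|=2: {2,4}:2  {3,4}:1
  |U|=3: {2,3,4}:3
  start at 0(a): 3

3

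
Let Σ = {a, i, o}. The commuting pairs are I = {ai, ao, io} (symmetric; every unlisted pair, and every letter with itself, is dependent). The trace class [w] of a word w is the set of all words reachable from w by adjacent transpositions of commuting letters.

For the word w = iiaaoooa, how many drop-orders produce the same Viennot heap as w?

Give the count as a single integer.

0(i) covers ∅
1(i) covers 0:i
2(a) covers ∅
3(a) covers 2:a
4(o) covers ∅
5(o) covers 4:o
6(o) covers 5:o
7(a) covers 3:a
floor of heap: 0:i, 2:a, 4:o
completions by unplaced set U, small U first (add the entries for U minus each lowest piece of U):
  |U|=1: {1}:1  {6}:1  {7}:1
  |U|=2: {0,1}:1  {1,6}:2  {1,7}:2  {3,7}:1  {5,6}:1  {6,7}:2
  |U|=3: {0,1,6}:3  {0,1,7}:3  {1,3,7}:3  {1,5,6}:3  {1,6,7}:6  {2,3,7}:1  {3,6,7}:3  {4,5,6}:1  {5,6,7}:3
  |U|=4: {0,1,3,7}:6  {0,1,5,6}:6  {0,1,6,7}:12  {1,2,3,7}:4  {1,3,6,7}:12  {1,4,5,6}:4  {1,5,6,7}:12  {2,3,6,7}:4  {3,5,6,7}:6  {4,5,6,7}:4
  |U|=5: {0,1,2,3,7}:10  {0,1,3,6,7}:30  {0,1,4,5,6}:10  {0,1,5,6,7}:30  {1,2,3,6,7}:20  {1,3,5,6,7}:30  {1,4,5,6,7}:20  {2,3,5,6,7}:10  {3,4,5,6,7}:10
  |U|=6: {0,1,2,3,6,7}:60  {0,1,3,5,6,7}:90  {0,1,4,5,6,7}:60  {1,2,3,5,6,7}:60  {1,3,4,5,6,7}:60  {2,3,4,5,6,7}:20
  start at 0(i): 140
  start at 2(a): 210
  start at 4(o): 210
sum over floor = 560

560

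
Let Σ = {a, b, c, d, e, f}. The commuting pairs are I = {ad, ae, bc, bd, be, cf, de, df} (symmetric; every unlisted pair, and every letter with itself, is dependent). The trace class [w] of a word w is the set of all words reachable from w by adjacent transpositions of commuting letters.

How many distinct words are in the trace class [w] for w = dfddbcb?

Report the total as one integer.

35

piece 0:d — minimal
piece 1:f — minimal
piece 2:d rests on {0:d}
piece 3:d rests on {2:d}
piece 4:b rests on {1:f}
piece 5:c rests on {3:d}
piece 6:b rests on {4:b}
minimal pieces: {0:d, 1:f}
ways to finish when only these pieces remain (= sum over removing one remaining piece with nothing left below it):
  1 left: {5}→1  {6}→1
  2 left: {3,5}→1  {4,6}→1  {5,6}→2
  3 left: {1,4,6}→1  {2,3,5}→1  {3,5,6}→3  {4,5,6}→3
  4 left: {0,2,3,5}→1  {1,4,5,6}→4  {2,3,5,6}→4  {3,4,5,6}→6
  5 left: {0,2,3,5,6}→5  {1,3,4,5,6}→10  {2,3,4,5,6}→10
  placing 0:d first → 20 extensions
  placing 1:f first → 15 extensions
total linear extensions = 35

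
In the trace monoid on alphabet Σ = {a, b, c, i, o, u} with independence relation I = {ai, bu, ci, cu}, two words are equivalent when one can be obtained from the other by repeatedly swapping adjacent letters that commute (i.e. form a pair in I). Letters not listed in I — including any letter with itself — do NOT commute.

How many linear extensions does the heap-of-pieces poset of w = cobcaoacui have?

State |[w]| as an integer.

drop 0:c onto floor
drop 1:o onto {0:c}
drop 2:b onto {1:o}
drop 3:c onto {2:b}
drop 4:a onto {3:c}
drop 5:o onto {4:a}
drop 6:a onto {5:o}
drop 7:c onto {6:a}
drop 8:u onto {6:a}
drop 9:i onto {8:u}
ground layer = {0:c}
drop-orders for the pieces not yet dropped (sum over which currently-grounded one goes next):
  1 to go: {7} 1  {9} 1
  2 to go: {7,9} 2  {8,9} 1
  3 to go: {7,8,9} 3
  4 to go: {6,7,8,9} 3
  5 to go: {5,6,7,8,9} 3
  6 to go: {4,5,6,7,8,9} 3
  7 to go: {3,4,5,6,7,8,9} 3
  8 to go: {2,3,4,5,6,7,8,9} 3
  if 0:c drops first: 3 orders

3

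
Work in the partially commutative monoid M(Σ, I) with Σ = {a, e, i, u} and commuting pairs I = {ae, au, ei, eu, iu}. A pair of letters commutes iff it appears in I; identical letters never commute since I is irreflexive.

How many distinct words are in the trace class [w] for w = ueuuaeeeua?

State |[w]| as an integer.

drop 0:u onto floor
drop 1:e onto floor
drop 2:u onto {0:u}
drop 3:u onto {2:u}
drop 4:a onto floor
drop 5:e onto {1:e}
drop 6:e onto {5:e}
drop 7:e onto {6:e}
drop 8:u onto {3:u}
drop 9:a onto {4:a}
ground layer = {0:u, 1:e, 4:a}
drop-orders for the pieces not yet dropped (sum over which currently-grounded one goes next):
  1 to go: {7} 1  {8} 1  {9} 1
  2 to go: {3,8} 1  {4,9} 1  {6,7} 1  {7,8} 2  {7,9} 2  {8,9} 2
  3 to go: {2,3,8} 1  {3,7,8} 3  {3,8,9} 3  {4,7,9} 3  {4,8,9} 3  {5,6,7} 1  {6,7,8} 3  {6,7,9} 3  {7,8,9} 6
  4 to go: {0,2,3,8} 1  {1,5,6,7} 1  {2,3,7,8} 4  {2,3,8,9} 4  {3,4,8,9} 6  {3,6,7,8} 6  {3,7,8,9} 12  {4,6,7,9} 6  {4,7,8,9} 12  {5,6,7,8} 4  {5,6,7,9} 4  {6,7,8,9} 12
  5 to go: {0,2,3,7,8} 5  {0,2,3,8,9} 5  {1,5,6,7,8} 5  {1,5,6,7,9} 5  {2,3,4,8,9} 10  {2,3,6,7,8} 10  {2,3,7,8,9} 20  {3,4,7,8,9} 30  {3,5,6,7,8} 10  {3,6,7,8,9} 30  {4,5,6,7,9} 10  {4,6,7,8,9} 30  {5,6,7,8,9} 20
  6 to go: {0,2,3,4,8,9} 15  {0,2,3,6,7,8} 15  {0,2,3,7,8,9} 30  {1,3,5,6,7,8} 15  {1,4,5,6,7,9} 15  {1,5,6,7,8,9} 30  {2,3,4,7,8,9} 60  {2,3,5,6,7,8} 20  {2,3,6,7,8,9} 60  {3,4,6,7,8,9} 90  {3,5,6,7,8,9} 60  {4,5,6,7,8,9} 60
  7 to go: {0,2,3,4,7,8,9} 105  {0,2,3,5,6,7,8} 35  {0,2,3,6,7,8,9} 105  {1,2,3,5,6,7,8} 35  {1,3,5,6,7,8,9} 105  {1,4,5,6,7,8,9} 105  {2,3,4,6,7,8,9} 210  {2,3,5,6,7,8,9} 140  {3,4,5,6,7,8,9} 210
  8 to go: {0,1,2,3,5,6,7,8} 70  {0,2,3,4,6,7,8,9} 420  {0,2,3,5,6,7,8,9} 280  {1,2,3,5,6,7,8,9} 280  {1,3,4,5,6,7,8,9} 420  {2,3,4,5,6,7,8,9} 560
  if 0:u drops first: 1260 orders
  if 1:e drops first: 1260 orders
  if 4:a drops first: 630 orders
heap linearizations: 3150

3150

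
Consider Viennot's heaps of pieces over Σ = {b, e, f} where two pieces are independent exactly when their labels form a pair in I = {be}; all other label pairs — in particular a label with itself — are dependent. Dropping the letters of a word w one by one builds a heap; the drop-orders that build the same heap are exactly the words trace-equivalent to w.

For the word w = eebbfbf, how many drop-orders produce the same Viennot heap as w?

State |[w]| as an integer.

#0=e has no predecessor
#1=e depends on [0:e]
#2=b has no predecessor
#3=b depends on [2:b]
#4=f depends on [1:e, 3:b]
#5=b depends on [4:f]
#6=f depends on [5:b]
sources: [0:e, 2:b]
N(rest) = Σ N(rest − s) over sources s of rest; N(one piece) = 1:
  size 1 → [6]=1
  size 2 → [5,6]=1
  size 3 → [4,5,6]=1
  size 4 → [1,4,5,6]=1  [3,4,5,6]=1
  size 5 → [0,1,4,5,6]=1  [1,3,4,5,6]=2  [2,3,4,5,6]=1
  first=0(e) contributes 3
  first=2(b) contributes 3
|[w]| = 6

6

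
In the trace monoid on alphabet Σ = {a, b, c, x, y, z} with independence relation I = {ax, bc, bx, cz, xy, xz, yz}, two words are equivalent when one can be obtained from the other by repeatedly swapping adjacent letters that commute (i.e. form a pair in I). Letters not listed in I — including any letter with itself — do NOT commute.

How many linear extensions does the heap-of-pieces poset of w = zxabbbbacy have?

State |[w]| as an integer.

8

#0=z has no predecessor
#1=x has no predecessor
#2=a depends on [0:z]
#3=b depends on [2:a]
#4=b depends on [3:b]
#5=b depends on [4:b]
#6=b depends on [5:b]
#7=a depends on [6:b]
#8=c depends on [1:x, 7:a]
#9=y depends on [8:c]
sources: [0:z, 1:x]
N(rest) = Σ N(rest − s) over sources s of rest; N(one piece) = 1:
  size 1 → [9]=1
  size 2 → [8,9]=1
  size 3 → [1,8,9]=1  [7,8,9]=1
  size 4 → [1,7,8,9]=2  [6,7,8,9]=1
  size 5 → [1,6,7,8,9]=3  [5,6,7,8,9]=1
  size 6 → [1,5,6,7,8,9]=4  [4,5,6,7,8,9]=1
  size 7 → [1,4,5,6,7,8,9]=5  [3,4,5,6,7,8,9]=1
  size 8 → [1,3,4,5,6,7,8,9]=6  [2,3,4,5,6,7,8,9]=1
  first=0(z) contributes 7
  first=1(x) contributes 1
|[w]| = 8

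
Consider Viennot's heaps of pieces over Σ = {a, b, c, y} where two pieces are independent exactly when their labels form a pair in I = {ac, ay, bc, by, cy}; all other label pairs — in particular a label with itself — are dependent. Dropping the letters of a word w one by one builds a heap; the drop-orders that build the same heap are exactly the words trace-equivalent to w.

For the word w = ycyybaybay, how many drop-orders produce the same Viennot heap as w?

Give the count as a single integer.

0(y) covers ∅
1(c) covers ∅
2(y) covers 0:y
3(y) covers 2:y
4(b) covers ∅
5(a) covers 4:b
6(y) covers 3:y
7(b) covers 5:a
8(a) covers 7:b
9(y) covers 6:y
floor of heap: 0:y, 1:c, 4:b
completions by unplaced set U, small U first (add the entries for U minus each lowest piece of U):
  |U|=1: {1}:1  {8}:1  {9}:1
  |U|=2: {1,8}:2  {1,9}:2  {6,9}:1  {7,8}:1  {8,9}:2
  |U|=3: {1,6,9}:3  {1,7,8}:3  {1,8,9}:6  {3,6,9}:1  {5,7,8}:1  {6,8,9}:3  {7,8,9}:3
  |U|=4: {1,3,6,9}:4  {1,5,7,8}:4  {1,6,8,9}:12  {1,7,8,9}:12  {2,3,6,9}:1  {3,6,8,9}:4  {4,5,7,8}:1  {5,7,8,9}:4  {6,7,8,9}:6
  |U|=5: {0,2,3,6,9}:1  {1,2,3,6,9}:5  {1,3,6,8,9}:20  {1,4,5,7,8}:5  {1,5,7,8,9}:20  {1,6,7,8,9}:30  {2,3,6,8,9}:5  {3,6,7,8,9}:10  {4,5,7,8,9}:5  {5,6,7,8,9}:10
  |U|=6: {0,1,2,3,6,9}:6  {0,2,3,6,8,9}:6  {1,2,3,6,8,9}:30  {1,3,6,7,8,9}:60  {1,4,5,7,8,9}:30  {1,5,6,7,8,9}:60  {2,3,6,7,8,9}:15  {3,5,6,7,8,9}:20  {4,5,6,7,8,9}:15
  |U|=7: {0,1,2,3,6,8,9}:42  {0,2,3,6,7,8,9}:21  {1,2,3,6,7,8,9}:105  {1,3,5,6,7,8,9}:140  {1,4,5,6,7,8,9}:105  {2,3,5,6,7,8,9}:35  {3,4,5,6,7,8,9}:35
  |U|=8: {0,1,2,3,6,7,8,9}:168  {0,2,3,5,6,7,8,9}:56  {1,2,3,5,6,7,8,9}:280  {1,3,4,5,6,7,8,9}:280  {2,3,4,5,6,7,8,9}:70
  start at 0(y): 630
  start at 1(c): 126
  start at 4(b): 504
sum over floor = 1260

1260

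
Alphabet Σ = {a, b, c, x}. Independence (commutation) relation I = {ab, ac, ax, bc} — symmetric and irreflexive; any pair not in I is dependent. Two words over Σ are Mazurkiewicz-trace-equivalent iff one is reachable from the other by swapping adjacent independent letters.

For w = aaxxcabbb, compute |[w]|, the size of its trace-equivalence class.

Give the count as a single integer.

drop 0:a onto floor
drop 1:a onto {0:a}
drop 2:x onto floor
drop 3:x onto {2:x}
drop 4:c onto {3:x}
drop 5:a onto {1:a}
drop 6:b onto {3:x}
drop 7:b onto {6:b}
drop 8:b onto {7:b}
ground layer = {0:a, 2:x}
drop-orders for the pieces not yet dropped (sum over which currently-grounded one goes next):
  1 to go: {4} 1  {5} 1  {8} 1
  2 to go: {1,5} 1  {4,5} 2  {4,8} 2  {5,8} 2  {7,8} 1
  3 to go: {0,1,5} 1  {1,4,5} 3  {1,5,8} 3  {4,5,8} 6  {4,7,8} 3  {5,7,8} 3  {6,7,8} 1
  4 to go: {0,1,4,5} 4  {0,1,5,8} 4  {1,4,5,8} 12  {1,5,7,8} 6  {4,5,7,8} 12  {4,6,7,8} 4  {5,6,7,8} 4
  5 to go: {0,1,4,5,8} 20  {0,1,5,7,8} 10  {1,4,5,7,8} 30  {1,5,6,7,8} 10  {3,4,6,7,8} 4  {4,5,6,7,8} 20
  6 to go: {0,1,4,5,7,8} 60  {0,1,5,6,7,8} 20  {1,4,5,6,7,8} 60  {2,3,4,6,7,8} 4  {3,4,5,6,7,8} 24
  7 to go: {0,1,4,5,6,7,8} 140  {1,3,4,5,6,7,8} 84  {2,3,4,5,6,7,8} 28
  if 0:a drops first: 112 orders
  if 2:x drops first: 224 orders
heap linearizations: 336

336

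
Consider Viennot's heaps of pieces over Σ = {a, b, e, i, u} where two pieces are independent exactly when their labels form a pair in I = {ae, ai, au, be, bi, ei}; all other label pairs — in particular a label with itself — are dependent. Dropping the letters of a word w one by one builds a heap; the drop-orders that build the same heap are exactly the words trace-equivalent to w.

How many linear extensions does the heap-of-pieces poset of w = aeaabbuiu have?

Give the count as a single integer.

6

drop 0:a onto floor
drop 1:e onto floor
drop 2:a onto {0:a}
drop 3:a onto {2:a}
drop 4:b onto {3:a}
drop 5:b onto {4:b}
drop 6:u onto {1:e, 5:b}
drop 7:i onto {6:u}
drop 8:u onto {7:i}
ground layer = {0:a, 1:e}
drop-orders for the pieces not yet dropped (sum over which currently-grounded one goes next):
  1 to go: {8} 1
  2 to go: {7,8} 1
  3 to go: {6,7,8} 1
  4 to go: {1,6,7,8} 1  {5,6,7,8} 1
  5 to go: {1,5,6,7,8} 2  {4,5,6,7,8} 1
  6 to go: {1,4,5,6,7,8} 3  {3,4,5,6,7,8} 1
  7 to go: {1,3,4,5,6,7,8} 4  {2,3,4,5,6,7,8} 1
  if 0:a drops first: 5 orders
  if 1:e drops first: 1 orders
heap linearizations: 6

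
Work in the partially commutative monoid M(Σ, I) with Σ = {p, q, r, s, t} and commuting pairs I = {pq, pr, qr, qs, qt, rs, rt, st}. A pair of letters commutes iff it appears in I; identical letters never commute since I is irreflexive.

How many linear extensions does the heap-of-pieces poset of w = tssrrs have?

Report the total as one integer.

60

#0=t has no predecessor
#1=s has no predecessor
#2=s depends on [1:s]
#3=r has no predecessor
#4=r depends on [3:r]
#5=s depends on [2:s]
sources: [0:t, 1:s, 3:r]
N(rest) = Σ N(rest − s) over sources s of rest; N(one piece) = 1:
  size 1 → [0]=1  [4]=1  [5]=1
  size 2 → [0,4]=2  [0,5]=2  [2,5]=1  [3,4]=1  [4,5]=2
  size 3 → [0,2,5]=3  [0,3,4]=3  [0,4,5]=6  [1,2,5]=1  [2,4,5]=3  [3,4,5]=3
  size 4 → [0,1,2,5]=4  [0,2,4,5]=12  [0,3,4,5]=12  [1,2,4,5]=4  [2,3,4,5]=6
  first=0(t) contributes 10
  first=1(s) contributes 30
  first=3(r) contributes 20
|[w]| = 60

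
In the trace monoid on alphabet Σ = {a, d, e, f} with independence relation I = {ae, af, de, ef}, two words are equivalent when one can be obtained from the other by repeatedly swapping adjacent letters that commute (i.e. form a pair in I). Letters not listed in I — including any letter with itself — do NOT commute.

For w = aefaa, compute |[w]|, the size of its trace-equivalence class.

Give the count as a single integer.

20

drop 0:a onto floor
drop 1:e onto floor
drop 2:f onto floor
drop 3:a onto {0:a}
drop 4:a onto {3:a}
ground layer = {0:a, 1:e, 2:f}
drop-orders for the pieces not yet dropped (sum over which currently-grounded one goes next):
  1 to go: {1} 1  {2} 1  {4} 1
  2 to go: {1,2} 2  {1,4} 2  {2,4} 2  {3,4} 1
  3 to go: {0,3,4} 1  {1,2,4} 6  {1,3,4} 3  {2,3,4} 3
  if 0:a drops first: 12 orders
  if 1:e drops first: 4 orders
  if 2:f drops first: 4 orders
heap linearizations: 20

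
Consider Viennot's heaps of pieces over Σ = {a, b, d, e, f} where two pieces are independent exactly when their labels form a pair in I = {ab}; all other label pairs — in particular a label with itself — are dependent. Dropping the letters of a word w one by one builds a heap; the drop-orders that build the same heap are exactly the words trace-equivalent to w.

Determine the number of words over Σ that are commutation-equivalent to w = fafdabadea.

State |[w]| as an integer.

3

drop 0:f onto floor
drop 1:a onto {0:f}
drop 2:f onto {1:a}
drop 3:d onto {2:f}
drop 4:a onto {3:d}
drop 5:b onto {3:d}
drop 6:a onto {4:a}
drop 7:d onto {5:b, 6:a}
drop 8:e onto {7:d}
drop 9:a onto {8:e}
ground layer = {0:f}
drop-orders for the pieces not yet dropped (sum over which currently-grounded one goes next):
  1 to go: {9} 1
  2 to go: {8,9} 1
  3 to go: {7,8,9} 1
  4 to go: {5,7,8,9} 1  {6,7,8,9} 1
  5 to go: {4,6,7,8,9} 1  {5,6,7,8,9} 2
  6 to go: {4,5,6,7,8,9} 3
  7 to go: {3,4,5,6,7,8,9} 3
  8 to go: {2,3,4,5,6,7,8,9} 3
  if 0:f drops first: 3 orders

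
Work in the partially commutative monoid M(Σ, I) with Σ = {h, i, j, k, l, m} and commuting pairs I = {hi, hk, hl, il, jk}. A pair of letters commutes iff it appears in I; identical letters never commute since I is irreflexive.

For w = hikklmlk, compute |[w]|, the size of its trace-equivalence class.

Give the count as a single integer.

5

piece 0:h — minimal
piece 1:i — minimal
piece 2:k rests on {1:i}
piece 3:k rests on {2:k}
piece 4:l rests on {3:k}
piece 5:m rests on {0:h, 4:l}
piece 6:l rests on {5:m}
piece 7:k rests on {6:l}
minimal pieces: {0:h, 1:i}
ways to finish when only these pieces remain (= sum over removing one remaining piece with nothing left below it):
  1 left: {7}→1
  2 left: {6,7}→1
  3 left: {5,6,7}→1
  4 left: {0,5,6,7}→1  {4,5,6,7}→1
  5 left: {0,4,5,6,7}→2  {3,4,5,6,7}→1
  6 left: {0,3,4,5,6,7}→3  {2,3,4,5,6,7}→1
  placing 0:h first → 1 extensions
  placing 1:i first → 4 extensions
total linear extensions = 5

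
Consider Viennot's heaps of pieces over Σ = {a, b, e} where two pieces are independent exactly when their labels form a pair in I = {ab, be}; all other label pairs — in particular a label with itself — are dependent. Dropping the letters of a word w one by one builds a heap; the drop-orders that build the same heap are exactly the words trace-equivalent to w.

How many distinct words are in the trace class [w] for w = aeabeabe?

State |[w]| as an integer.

piece 0:a — minimal
piece 1:e rests on {0:a}
piece 2:a rests on {1:e}
piece 3:b — minimal
piece 4:e rests on {2:a}
piece 5:a rests on {4:e}
piece 6:b rests on {3:b}
piece 7:e rests on {5:a}
minimal pieces: {0:a, 3:b}
ways to finish when only these pieces remain (= sum over removing one remaining piece with nothing left below it):
  1 left: {6}→1  {7}→1
  2 left: {3,6}→1  {5,7}→1  {6,7}→2
  3 left: {3,6,7}→3  {4,5,7}→1  {5,6,7}→3
  4 left: {2,4,5,7}→1  {3,5,6,7}→6  {4,5,6,7}→4
  5 left: {1,2,4,5,7}→1  {2,4,5,6,7}→5  {3,4,5,6,7}→10
  6 left: {0,1,2,4,5,7}→1  {1,2,4,5,6,7}→6  {2,3,4,5,6,7}→15
  placing 0:a first → 21 extensions
  placing 3:b first → 7 extensions
total linear extensions = 28

28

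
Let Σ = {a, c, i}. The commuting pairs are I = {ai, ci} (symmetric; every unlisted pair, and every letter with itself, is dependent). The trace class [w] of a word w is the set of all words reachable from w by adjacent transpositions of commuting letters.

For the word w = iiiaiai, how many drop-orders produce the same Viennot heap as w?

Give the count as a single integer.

piece 0:i — minimal
piece 1:i rests on {0:i}
piece 2:i rests on {1:i}
piece 3:a — minimal
piece 4:i rests on {2:i}
piece 5:a rests on {3:a}
piece 6:i rests on {4:i}
minimal pieces: {0:i, 3:a}
ways to finish when only these pieces remain (= sum over removing one remaining piece with nothing left below it):
  1 left: {5}→1  {6}→1
  2 left: {3,5}→1  {4,6}→1  {5,6}→2
  3 left: {2,4,6}→1  {3,5,6}→3  {4,5,6}→3
  4 left: {1,2,4,6}→1  {2,4,5,6}→4  {3,4,5,6}→6
  5 left: {0,1,2,4,6}→1  {1,2,4,5,6}→5  {2,3,4,5,6}→10
  placing 0:i first → 15 extensions
  placing 3:a first → 6 extensions
total linear extensions = 21

21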